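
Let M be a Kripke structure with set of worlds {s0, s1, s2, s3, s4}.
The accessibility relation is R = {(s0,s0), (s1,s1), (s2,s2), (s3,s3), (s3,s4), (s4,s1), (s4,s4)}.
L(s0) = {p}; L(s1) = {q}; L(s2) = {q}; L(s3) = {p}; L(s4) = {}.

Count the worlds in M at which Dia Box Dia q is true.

Recall that Box ψ holds at a world iff ψ holds at every accessible world, and Dia ψ holds iff ψ holds at some accessible world.
Let φ = Dia Box Dia q. Evaluate φ at each world:
  s0 (successors {s0}): φ is false.
  s1 (successors {s1}): φ is true.
  s2 (successors {s2}): φ is true.
  s3 (successors {s3, s4}): φ is true.
  s4 (successors {s1, s4}): φ is true.
For instance, at s4:
  At s4: Dia Box Dia q requires Box Dia q at some successor in {s1, s4}.
    Box Dia q holds at s1, so Dia Box Dia q is true at s4.
      At s1: Box Dia q requires Dia q at every successor {s1}.
        At s1: Dia q is true.
      So Box Dia q is true at s1.
Satisfying worlds: {s1, s2, s3, s4}

4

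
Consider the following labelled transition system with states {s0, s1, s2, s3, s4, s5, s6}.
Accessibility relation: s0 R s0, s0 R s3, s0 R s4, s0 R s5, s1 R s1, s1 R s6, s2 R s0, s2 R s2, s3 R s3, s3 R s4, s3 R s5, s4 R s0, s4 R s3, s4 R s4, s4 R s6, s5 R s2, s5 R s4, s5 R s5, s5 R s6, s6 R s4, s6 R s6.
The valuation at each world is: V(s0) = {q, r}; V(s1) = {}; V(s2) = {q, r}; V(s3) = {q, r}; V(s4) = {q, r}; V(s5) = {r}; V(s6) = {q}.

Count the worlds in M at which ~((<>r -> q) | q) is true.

Recall that <>ψ holds at a world iff ψ holds at some accessible world.
Let φ = ~((<>r -> q) | q). Evaluate φ at each world:
  s0 (successors {s0, s3, s4, s5}): φ is false.
  s1 (successors {s1, s6}): φ is false.
  s2 (successors {s0, s2}): φ is false.
  s3 (successors {s3, s4, s5}): φ is false.
  s4 (successors {s0, s3, s4, s6}): φ is false.
  s5 (successors {s2, s4, s5, s6}): φ is true.
  s6 (successors {s4, s6}): φ is false.
For instance, at s0:
  At s0: (<>r -> q) | q is true, so ~((<>r -> q) | q) is false.
    At s0: <>r -> q is true, q is true, so (<>r -> q) | q is true.
      At s0: <>r is true, q is true, so <>r -> q is true.
Satisfying worlds: {s5}

1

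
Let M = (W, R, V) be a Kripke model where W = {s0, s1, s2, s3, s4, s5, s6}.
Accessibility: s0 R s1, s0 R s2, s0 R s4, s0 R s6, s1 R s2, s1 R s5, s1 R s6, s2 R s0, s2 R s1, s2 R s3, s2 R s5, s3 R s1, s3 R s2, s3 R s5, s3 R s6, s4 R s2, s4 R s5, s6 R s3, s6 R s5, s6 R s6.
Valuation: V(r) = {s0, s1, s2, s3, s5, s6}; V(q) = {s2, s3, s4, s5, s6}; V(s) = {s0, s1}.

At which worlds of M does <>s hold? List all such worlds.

Let φ = <>s. Evaluate φ at each world:
  s0 (successors {s1, s2, s4, s6}): φ is true.
  s1 (successors {s2, s5, s6}): φ is false.
  s2 (successors {s0, s1, s3, s5}): φ is true.
  s3 (successors {s1, s2, s5, s6}): φ is true.
  s4 (successors {s2, s5}): φ is false.
  s5 (successors ∅): φ is false.
  s6 (successors {s3, s5, s6}): φ is false.
For instance, at s3:
  At s3: <>s requires s at some successor in {s1, s2, s5, s6}.
    s holds at s1, so <>s is true at s3.
Satisfying worlds: {s0, s2, s3}

s0, s2, s3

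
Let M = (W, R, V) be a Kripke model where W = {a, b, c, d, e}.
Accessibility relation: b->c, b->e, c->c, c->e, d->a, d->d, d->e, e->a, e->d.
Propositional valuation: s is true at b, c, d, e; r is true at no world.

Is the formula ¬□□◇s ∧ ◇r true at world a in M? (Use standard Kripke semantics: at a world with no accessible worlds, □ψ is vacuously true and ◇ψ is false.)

At a: ¬□□◇s is false, ◇r is false, so ¬□□◇s ∧ ◇r is false.
  At a: □□◇s is true, so ¬□□◇s is false.
    At a: no accessible worlds, so □□◇s holds vacuously.
  At a: no accessible worlds, so ◇r is false.

No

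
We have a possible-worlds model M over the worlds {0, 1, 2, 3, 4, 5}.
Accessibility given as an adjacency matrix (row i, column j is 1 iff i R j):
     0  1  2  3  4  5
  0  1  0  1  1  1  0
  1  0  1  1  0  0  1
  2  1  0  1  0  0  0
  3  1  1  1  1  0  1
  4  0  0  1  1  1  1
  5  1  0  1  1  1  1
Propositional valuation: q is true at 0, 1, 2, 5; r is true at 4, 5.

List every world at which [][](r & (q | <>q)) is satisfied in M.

Let φ = [][](r & (q | <>q)). Evaluate φ at each world:
  0 (successors {0, 2, 3, 4}): φ is false.
  1 (successors {1, 2, 5}): φ is false.
  2 (successors {0, 2}): φ is false.
  3 (successors {0, 1, 2, 3, 5}): φ is false.
  4 (successors {2, 3, 4, 5}): φ is false.
  5 (successors {0, 2, 3, 4, 5}): φ is false.
For instance, at 1:
  At 1: [][](r & (q | <>q)) requires [](r & (q | <>q)) at every successor {1, 2, 5}.
    [](r & (q | <>q)) fails at 1, so [][](r & (q | <>q)) is false at 1.
      At 1: [](r & (q | <>q)) requires r & (q | <>q) at every successor {1, 2, 5}.
        r & (q | <>q) fails at 1, so [](r & (q | <>q)) is false at 1.
Satisfying worlds: none.

none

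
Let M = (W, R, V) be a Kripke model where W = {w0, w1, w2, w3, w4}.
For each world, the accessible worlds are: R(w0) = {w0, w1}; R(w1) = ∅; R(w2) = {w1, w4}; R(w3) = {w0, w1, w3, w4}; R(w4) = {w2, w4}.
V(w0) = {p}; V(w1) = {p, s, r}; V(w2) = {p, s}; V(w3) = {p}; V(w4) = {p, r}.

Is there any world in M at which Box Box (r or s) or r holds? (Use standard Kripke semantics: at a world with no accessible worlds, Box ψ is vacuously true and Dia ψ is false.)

Yes

Let φ = Box Box (r or s) or r. Evaluate φ at each world:
  w0 (successors {w0, w1}): φ is false.
  w1 (successors ∅): φ is true.
  w2 (successors {w1, w4}): φ is true.
  w3 (successors {w0, w1, w3, w4}): φ is false.
  w4 (successors {w2, w4}): φ is true.
Detail at w1 (witness):
  At w1: Box Box (r or s) is true, r is true, so Box Box (r or s) or r is true.
    At w1: no accessible worlds, so Box Box (r or s) holds vacuously.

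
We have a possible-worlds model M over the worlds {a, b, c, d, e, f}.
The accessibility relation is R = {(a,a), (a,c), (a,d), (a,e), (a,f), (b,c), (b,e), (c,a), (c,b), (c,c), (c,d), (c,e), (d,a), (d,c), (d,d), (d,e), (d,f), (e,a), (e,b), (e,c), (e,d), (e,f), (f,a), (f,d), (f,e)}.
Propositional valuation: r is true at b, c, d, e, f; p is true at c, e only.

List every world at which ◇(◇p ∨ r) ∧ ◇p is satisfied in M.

a, b, c, d, e, f

Recall that ◇ψ holds at a world iff ψ holds at some accessible world.
Let φ = ◇(◇p ∨ r) ∧ ◇p. Evaluate φ at each world:
  a (successors {a, c, d, e, f}): φ is true.
  b (successors {c, e}): φ is true.
  c (successors {a, b, c, d, e}): φ is true.
  d (successors {a, c, d, e, f}): φ is true.
  e (successors {a, b, c, d, f}): φ is true.
  f (successors {a, d, e}): φ is true.
For instance, at e:
  At e: ◇(◇p ∨ r) is true, ◇p is true, so ◇(◇p ∨ r) ∧ ◇p is true.
    At e: ◇(◇p ∨ r) requires ◇p ∨ r at some successor in {a, b, c, d, f}.
      ◇p ∨ r holds at a, so ◇(◇p ∨ r) is true at e.
    At e: ◇p requires p at some successor in {a, b, c, d, f}.
      p holds at c, so ◇p is true at e.
Satisfying worlds: {a, b, c, d, e, f}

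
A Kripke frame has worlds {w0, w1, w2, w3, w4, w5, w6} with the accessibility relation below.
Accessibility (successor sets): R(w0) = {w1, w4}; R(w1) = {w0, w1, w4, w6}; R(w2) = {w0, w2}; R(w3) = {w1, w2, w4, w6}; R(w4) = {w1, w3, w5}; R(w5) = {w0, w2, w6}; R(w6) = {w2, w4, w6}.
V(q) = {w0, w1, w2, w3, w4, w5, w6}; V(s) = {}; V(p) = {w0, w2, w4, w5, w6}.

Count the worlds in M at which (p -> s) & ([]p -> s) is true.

Let φ = (p -> s) & ([]p -> s). Evaluate φ at each world:
  w0 (successors {w1, w4}): φ is false.
  w1 (successors {w0, w1, w4, w6}): φ is true.
  w2 (successors {w0, w2}): φ is false.
  w3 (successors {w1, w2, w4, w6}): φ is true.
  w4 (successors {w1, w3, w5}): φ is false.
  w5 (successors {w0, w2, w6}): φ is false.
  w6 (successors {w2, w4, w6}): φ is false.
For instance, at w6:
  At w6: p -> s is false, []p -> s is false, so (p -> s) & ([]p -> s) is false.
    At w6: []p is true, s is false, so []p -> s is false.
      At w6: []p requires p at every successor {w2, w4, w6}.
        At w2: p is true.
        At w4: p is true.
        At w6: p is true.
      So []p is true at w6.
Satisfying worlds: {w1, w3}

2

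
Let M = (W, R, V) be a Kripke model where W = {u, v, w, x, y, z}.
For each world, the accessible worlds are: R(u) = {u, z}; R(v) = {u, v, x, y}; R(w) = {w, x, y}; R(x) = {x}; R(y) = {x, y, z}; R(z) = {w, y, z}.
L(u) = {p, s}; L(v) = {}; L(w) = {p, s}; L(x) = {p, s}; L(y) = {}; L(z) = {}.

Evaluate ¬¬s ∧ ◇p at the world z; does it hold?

Recall that ◇ψ holds at a world iff ψ holds at some accessible world.
At z: ¬¬s is false, ◇p is true, so ¬¬s ∧ ◇p is false.
  At z: ◇p requires p at some successor in {w, y, z}.
    p holds at w, so ◇p is true at z.

No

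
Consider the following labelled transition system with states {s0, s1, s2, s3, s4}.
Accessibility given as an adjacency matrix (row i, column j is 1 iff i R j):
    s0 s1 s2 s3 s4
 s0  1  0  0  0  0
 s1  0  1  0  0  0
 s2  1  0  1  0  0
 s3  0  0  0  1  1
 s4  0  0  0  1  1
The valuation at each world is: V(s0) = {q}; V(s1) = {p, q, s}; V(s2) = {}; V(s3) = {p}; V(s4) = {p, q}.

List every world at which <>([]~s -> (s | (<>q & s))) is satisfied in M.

s1

Let φ = <>([]~s -> (s | (<>q & s))). Evaluate φ at each world:
  s0 (successors {s0}): φ is false.
  s1 (successors {s1}): φ is true.
  s2 (successors {s0, s2}): φ is false.
  s3 (successors {s3, s4}): φ is false.
  s4 (successors {s3, s4}): φ is false.
For instance, at s1:
  At s1: <>([]~s -> (s | (<>q & s))) requires []~s -> (s | (<>q & s)) at some successor in {s1}.
    []~s -> (s | (<>q & s)) holds at s1, so <>([]~s -> (s | (<>q & s))) is true at s1.
      At s1: []~s is false, s | (<>q & s) is true, so []~s -> (s | (<>q & s)) is true.
Satisfying worlds: {s1}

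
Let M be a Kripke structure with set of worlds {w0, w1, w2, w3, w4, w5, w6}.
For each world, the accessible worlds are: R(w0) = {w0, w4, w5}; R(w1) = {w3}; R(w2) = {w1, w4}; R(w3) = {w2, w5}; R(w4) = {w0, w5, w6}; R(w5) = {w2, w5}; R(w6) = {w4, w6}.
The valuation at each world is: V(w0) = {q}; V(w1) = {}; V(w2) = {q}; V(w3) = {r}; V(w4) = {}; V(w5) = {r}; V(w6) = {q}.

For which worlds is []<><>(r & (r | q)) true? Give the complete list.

w0, w1, w2, w3, w4, w5, w6

Recall that []ψ holds at a world iff ψ holds at every accessible world, and <>ψ holds iff ψ holds at some accessible world.
Let φ = []<><>(r & (r | q)). Evaluate φ at each world:
  w0 (successors {w0, w4, w5}): φ is true.
  w1 (successors {w3}): φ is true.
  w2 (successors {w1, w4}): φ is true.
  w3 (successors {w2, w5}): φ is true.
  w4 (successors {w0, w5, w6}): φ is true.
  w5 (successors {w2, w5}): φ is true.
  w6 (successors {w4, w6}): φ is true.
For instance, at w0:
  At w0: []<><>(r & (r | q)) requires <><>(r & (r | q)) at every successor {w0, w4, w5}.
      At w0: <><>(r & (r | q)) requires <>(r & (r | q)) at some successor in {w0, w4, w5}.
        <>(r & (r | q)) holds at w0, so <><>(r & (r | q)) is true at w0.
      At w4: <><>(r & (r | q)) requires <>(r & (r | q)) at some successor in {w0, w5, w6}.
        <>(r & (r | q)) holds at w0, so <><>(r & (r | q)) is true at w4.
      At w5: <><>(r & (r | q)) requires <>(r & (r | q)) at some successor in {w2, w5}.
        <>(r & (r | q)) holds at w5, so <><>(r & (r | q)) is true at w5.
  So []<><>(r & (r | q)) is true at w0.
Satisfying worlds: {w0, w1, w2, w3, w4, w5, w6}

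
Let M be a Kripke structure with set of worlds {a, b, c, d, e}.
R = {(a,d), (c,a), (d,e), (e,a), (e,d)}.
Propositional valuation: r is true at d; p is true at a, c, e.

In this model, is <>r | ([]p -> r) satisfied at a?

At a: <>r is true, []p -> r is true, so <>r | ([]p -> r) is true.
  At a: <>r requires r at some successor in {d}.
    r holds at d, so <>r is true at a.
  At a: []p is false, r is false, so []p -> r is true.
    At a: []p requires p at every successor {d}.
      p fails at d, so []p is false at a.

Yes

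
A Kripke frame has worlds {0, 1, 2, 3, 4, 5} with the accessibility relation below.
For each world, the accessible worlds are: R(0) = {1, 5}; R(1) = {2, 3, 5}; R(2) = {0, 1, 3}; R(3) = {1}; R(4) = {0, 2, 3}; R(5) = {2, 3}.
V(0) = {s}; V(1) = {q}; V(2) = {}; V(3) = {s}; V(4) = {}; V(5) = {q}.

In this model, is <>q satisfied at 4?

At 4: <>q requires q at some successor in {0, 2, 3}.
  At 0: q is false.
  At 2: q is false.
  At 3: q is false.
So <>q is false at 4.

No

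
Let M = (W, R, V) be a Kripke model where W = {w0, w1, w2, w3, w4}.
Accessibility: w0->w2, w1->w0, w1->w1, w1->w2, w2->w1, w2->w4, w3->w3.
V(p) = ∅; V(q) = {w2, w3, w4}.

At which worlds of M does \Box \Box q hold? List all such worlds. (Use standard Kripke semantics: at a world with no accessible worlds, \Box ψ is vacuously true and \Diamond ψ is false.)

Recall that \Box ψ holds at a world iff ψ holds at every accessible world, and \Diamond ψ holds iff ψ holds at some accessible world.
Let φ = \Box \Box q. Evaluate φ at each world:
  w0 (successors {w2}): φ is false.
  w1 (successors {w0, w1, w2}): φ is false.
  w2 (successors {w1, w4}): φ is false.
  w3 (successors {w3}): φ is true.
  w4 (successors ∅): φ is true.
For instance, at w1:
  At w1: \Box \Box q requires \Box q at every successor {w0, w1, w2}.
    \Box q fails at w1, so \Box \Box q is false at w1.
      At w1: \Box q requires q at every successor {w0, w1, w2}.
        q fails at w0, so \Box q is false at w1.
Satisfying worlds: {w3, w4}

w3, w4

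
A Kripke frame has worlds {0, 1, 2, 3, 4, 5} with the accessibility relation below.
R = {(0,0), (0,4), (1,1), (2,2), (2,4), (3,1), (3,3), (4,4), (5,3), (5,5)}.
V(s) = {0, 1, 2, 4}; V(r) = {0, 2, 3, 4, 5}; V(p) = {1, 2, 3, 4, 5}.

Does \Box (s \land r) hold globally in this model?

Recall that \Box ψ holds at a world iff ψ holds at every accessible world, and \Diamond ψ holds iff ψ holds at some accessible world.
Let φ = \Box (s \land r). Evaluate φ at each world:
  0 (successors {0, 4}): φ is true.
  1 (successors {1}): φ is false.
  2 (successors {2, 4}): φ is true.
  3 (successors {1, 3}): φ is false.
  4 (successors {4}): φ is true.
  5 (successors {3, 5}): φ is false.
Detail at 1 (counterexample):
  At 1: \Box (s \land r) requires s \land r at every successor {1}.
    s \land r fails at 1, so \Box (s \land r) is false at 1.

No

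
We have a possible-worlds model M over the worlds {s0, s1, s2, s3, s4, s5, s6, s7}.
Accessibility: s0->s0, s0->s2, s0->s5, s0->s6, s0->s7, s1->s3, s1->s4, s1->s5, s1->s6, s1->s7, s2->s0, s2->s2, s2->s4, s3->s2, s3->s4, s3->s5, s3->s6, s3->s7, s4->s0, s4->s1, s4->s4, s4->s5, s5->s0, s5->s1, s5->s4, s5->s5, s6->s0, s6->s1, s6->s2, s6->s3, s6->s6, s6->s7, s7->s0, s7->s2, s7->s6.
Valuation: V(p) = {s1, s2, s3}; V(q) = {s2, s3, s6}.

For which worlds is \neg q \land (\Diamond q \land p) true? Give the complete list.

s1

Let φ = \neg q \land (\Diamond q \land p). Evaluate φ at each world:
  s0 (successors {s0, s2, s5, s6, s7}): φ is false.
  s1 (successors {s3, s4, s5, s6, s7}): φ is true.
  s2 (successors {s0, s2, s4}): φ is false.
  s3 (successors {s2, s4, s5, s6, s7}): φ is false.
  s4 (successors {s0, s1, s4, s5}): φ is false.
  s5 (successors {s0, s1, s4, s5}): φ is false.
  s6 (successors {s0, s1, s2, s3, s6, s7}): φ is false.
  s7 (successors {s0, s2, s6}): φ is false.
For instance, at s7:
  At s7: \neg q is true, \Diamond q \land p is false, so \neg q \land (\Diamond q \land p) is false.
    At s7: \Diamond q is true, p is false, so \Diamond q \land p is false.
      At s7: \Diamond q requires q at some successor in {s0, s2, s6}.
        q holds at s2, so \Diamond q is true at s7.
Satisfying worlds: {s1}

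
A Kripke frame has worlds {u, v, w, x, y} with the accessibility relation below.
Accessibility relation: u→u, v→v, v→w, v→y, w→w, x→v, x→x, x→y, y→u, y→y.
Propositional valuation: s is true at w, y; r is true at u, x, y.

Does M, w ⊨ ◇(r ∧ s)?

At w: ◇(r ∧ s) requires r ∧ s at some successor in {w}.
  At w: r ∧ s is false.
So ◇(r ∧ s) is false at w.

No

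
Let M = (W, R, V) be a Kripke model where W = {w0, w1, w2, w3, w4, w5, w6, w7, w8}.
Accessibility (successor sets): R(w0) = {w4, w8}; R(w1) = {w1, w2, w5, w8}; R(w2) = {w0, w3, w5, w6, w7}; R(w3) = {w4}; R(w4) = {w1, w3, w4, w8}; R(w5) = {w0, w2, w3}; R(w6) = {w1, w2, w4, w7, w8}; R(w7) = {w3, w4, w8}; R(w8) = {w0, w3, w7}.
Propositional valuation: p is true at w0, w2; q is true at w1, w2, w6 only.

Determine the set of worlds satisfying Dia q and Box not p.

w4

Let φ = Dia q and Box not p. Evaluate φ at each world:
  w0 (successors {w4, w8}): φ is false.
  w1 (successors {w1, w2, w5, w8}): φ is false.
  w2 (successors {w0, w3, w5, w6, w7}): φ is false.
  w3 (successors {w4}): φ is false.
  w4 (successors {w1, w3, w4, w8}): φ is true.
  w5 (successors {w0, w2, w3}): φ is false.
  w6 (successors {w1, w2, w4, w7, w8}): φ is false.
  w7 (successors {w3, w4, w8}): φ is false.
  w8 (successors {w0, w3, w7}): φ is false.
For instance, at w2:
  At w2: Dia q is true, Box not p is false, so Dia q and Box not p is false.
    At w2: Dia q requires q at some successor in {w0, w3, w5, w6, w7}.
      q holds at w6, so Dia q is true at w2.
    At w2: Box not p requires not p at every successor {w0, w3, w5, w6, w7}.
      not p fails at w0, so Box not p is false at w2.
Satisfying worlds: {w4}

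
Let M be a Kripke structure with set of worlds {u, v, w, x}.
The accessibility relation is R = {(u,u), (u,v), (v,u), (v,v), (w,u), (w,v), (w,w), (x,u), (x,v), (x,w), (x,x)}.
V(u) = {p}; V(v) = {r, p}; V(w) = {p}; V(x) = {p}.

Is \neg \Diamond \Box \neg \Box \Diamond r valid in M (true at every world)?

Yes

Let φ = \neg \Diamond \Box \neg \Box \Diamond r. Evaluate φ at each world:
  u (successors {u, v}): φ is true.
  v (successors {u, v}): φ is true.
  w (successors {u, v, w}): φ is true.
  x (successors {u, v, w, x}): φ is true.
For instance, at v:
  At v: \Diamond \Box \neg \Box \Diamond r is false, so \neg \Diamond \Box \neg \Box \Diamond r is true.
    At v: \Diamond \Box \neg \Box \Diamond r requires \Box \neg \Box \Diamond r at some successor in {u, v}.
      At u: \Box \neg \Box \Diamond r is false.
      At v: \Box \neg \Box \Diamond r is false.
    So \Diamond \Box \neg \Box \Diamond r is false at v.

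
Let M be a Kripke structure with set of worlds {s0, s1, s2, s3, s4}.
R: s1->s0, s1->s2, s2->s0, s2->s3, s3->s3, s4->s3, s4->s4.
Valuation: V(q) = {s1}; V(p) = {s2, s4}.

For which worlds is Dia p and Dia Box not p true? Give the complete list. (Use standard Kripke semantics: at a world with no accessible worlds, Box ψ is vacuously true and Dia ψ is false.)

Recall that Box ψ holds at a world iff ψ holds at every accessible world, and Dia ψ holds iff ψ holds at some accessible world.
Let φ = Dia p and Dia Box not p. Evaluate φ at each world:
  s0 (successors ∅): φ is false.
  s1 (successors {s0, s2}): φ is true.
  s2 (successors {s0, s3}): φ is false.
  s3 (successors {s3}): φ is false.
  s4 (successors {s3, s4}): φ is true.
For instance, at s3:
  At s3: Dia p is false, Dia Box not p is true, so Dia p and Dia Box not p is false.
    At s3: Dia p requires p at some successor in {s3}.
      At s3: p is false.
    So Dia p is false at s3.
    At s3: Dia Box not p requires Box not p at some successor in {s3}.
      Box not p holds at s3, so Dia Box not p is true at s3.
Satisfying worlds: {s1, s4}

s1, s4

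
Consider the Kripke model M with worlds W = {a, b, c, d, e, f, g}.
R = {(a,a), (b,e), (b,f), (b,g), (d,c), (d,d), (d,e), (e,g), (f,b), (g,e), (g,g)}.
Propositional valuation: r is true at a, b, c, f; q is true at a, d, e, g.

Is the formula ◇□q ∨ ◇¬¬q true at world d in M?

At d: ◇□q is true, ◇¬¬q is true, so ◇□q ∨ ◇¬¬q is true.
  At d: ◇□q requires □q at some successor in {c, d, e}.
    □q holds at c, so ◇□q is true at d.
      At c: no accessible worlds, so □q holds vacuously.
  At d: ◇¬¬q requires ¬¬q at some successor in {c, d, e}.
    ¬¬q holds at d, so ◇¬¬q is true at d.

Yes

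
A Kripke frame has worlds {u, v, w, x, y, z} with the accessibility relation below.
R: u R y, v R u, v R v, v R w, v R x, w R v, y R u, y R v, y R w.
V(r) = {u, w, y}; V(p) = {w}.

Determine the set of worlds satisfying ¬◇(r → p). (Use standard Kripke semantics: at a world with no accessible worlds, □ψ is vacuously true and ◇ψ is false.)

Let φ = ¬◇(r → p). Evaluate φ at each world:
  u (successors {y}): φ is true.
  v (successors {u, v, w, x}): φ is false.
  w (successors {v}): φ is false.
  x (successors ∅): φ is true.
  y (successors {u, v, w}): φ is false.
  z (successors ∅): φ is true.
For instance, at v:
  At v: ◇(r → p) is true, so ¬◇(r → p) is false.
    At v: ◇(r → p) requires r → p at some successor in {u, v, w, x}.
      r → p holds at v, so ◇(r → p) is true at v.
Satisfying worlds: {u, x, z}

u, x, z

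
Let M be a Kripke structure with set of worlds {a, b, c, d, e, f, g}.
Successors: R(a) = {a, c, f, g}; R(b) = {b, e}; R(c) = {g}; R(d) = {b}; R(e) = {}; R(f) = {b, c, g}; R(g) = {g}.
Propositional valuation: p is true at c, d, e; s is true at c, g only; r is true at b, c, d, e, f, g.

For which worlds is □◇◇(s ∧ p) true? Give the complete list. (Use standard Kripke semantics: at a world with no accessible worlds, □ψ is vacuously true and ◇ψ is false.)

e

Recall that □ψ holds at a world iff ψ holds at every accessible world, and ◇ψ holds iff ψ holds at some accessible world.
Let φ = □◇◇(s ∧ p). Evaluate φ at each world:
  a (successors {a, c, f, g}): φ is false.
  b (successors {b, e}): φ is false.
  c (successors {g}): φ is false.
  d (successors {b}): φ is false.
  e (successors ∅): φ is true.
  f (successors {b, c, g}): φ is false.
  g (successors {g}): φ is false.
For instance, at g:
  At g: □◇◇(s ∧ p) requires ◇◇(s ∧ p) at every successor {g}.
    ◇◇(s ∧ p) fails at g, so □◇◇(s ∧ p) is false at g.
      At g: ◇◇(s ∧ p) requires ◇(s ∧ p) at some successor in {g}.
        At g: ◇(s ∧ p) is false.
      So ◇◇(s ∧ p) is false at g.
Satisfying worlds: {e}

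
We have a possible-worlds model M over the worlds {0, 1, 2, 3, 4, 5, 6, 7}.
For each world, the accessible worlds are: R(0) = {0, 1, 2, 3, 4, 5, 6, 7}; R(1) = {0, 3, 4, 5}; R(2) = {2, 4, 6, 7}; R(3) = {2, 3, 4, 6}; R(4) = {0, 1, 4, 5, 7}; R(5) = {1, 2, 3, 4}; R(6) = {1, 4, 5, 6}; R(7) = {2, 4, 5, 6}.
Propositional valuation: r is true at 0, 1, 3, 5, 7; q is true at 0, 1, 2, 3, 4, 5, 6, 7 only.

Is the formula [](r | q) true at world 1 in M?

At 1: [](r | q) requires r | q at every successor {0, 3, 4, 5}.
  At 0: r | q is true.
  At 3: r | q is true.
  At 4: r | q is true.
  At 5: r | q is true.
So [](r | q) is true at 1.

Yes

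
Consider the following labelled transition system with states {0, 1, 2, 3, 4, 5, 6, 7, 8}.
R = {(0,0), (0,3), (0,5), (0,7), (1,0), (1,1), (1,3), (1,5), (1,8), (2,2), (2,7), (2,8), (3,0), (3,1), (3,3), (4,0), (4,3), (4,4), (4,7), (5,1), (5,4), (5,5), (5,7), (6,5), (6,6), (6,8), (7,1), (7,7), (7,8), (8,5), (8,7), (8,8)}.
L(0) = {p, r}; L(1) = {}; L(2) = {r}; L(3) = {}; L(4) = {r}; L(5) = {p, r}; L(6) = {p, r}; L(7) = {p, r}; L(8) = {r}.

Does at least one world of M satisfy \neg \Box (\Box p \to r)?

No

Let φ = \neg \Box (\Box p \to r). Evaluate φ at each world:
  0 (successors {0, 3, 5, 7}): φ is false.
  1 (successors {0, 1, 3, 5, 8}): φ is false.
  2 (successors {2, 7, 8}): φ is false.
  3 (successors {0, 1, 3}): φ is false.
  4 (successors {0, 3, 4, 7}): φ is false.
  5 (successors {1, 4, 5, 7}): φ is false.
  6 (successors {5, 6, 8}): φ is false.
  7 (successors {1, 7, 8}): φ is false.
  8 (successors {5, 7, 8}): φ is false.
For instance, at 3:
  At 3: \Box (\Box p \to r) is true, so \neg \Box (\Box p \to r) is false.
    At 3: \Box (\Box p \to r) requires \Box p \to r at every successor {0, 1, 3}.
      At 0: \Box p \to r is true.
      At 1: \Box p \to r is true.
      At 3: \Box p \to r is true.
    So \Box (\Box p \to r) is true at 3.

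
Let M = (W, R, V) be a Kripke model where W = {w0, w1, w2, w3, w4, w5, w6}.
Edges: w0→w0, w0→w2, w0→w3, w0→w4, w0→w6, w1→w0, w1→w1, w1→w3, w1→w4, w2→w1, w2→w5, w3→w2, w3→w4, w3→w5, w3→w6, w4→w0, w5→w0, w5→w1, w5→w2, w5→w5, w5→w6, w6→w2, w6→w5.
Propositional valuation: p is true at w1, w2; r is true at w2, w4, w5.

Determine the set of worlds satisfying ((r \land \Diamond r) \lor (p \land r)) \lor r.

w2, w4, w5

Let φ = ((r \land \Diamond r) \lor (p \land r)) \lor r. Evaluate φ at each world:
  w0 (successors {w0, w2, w3, w4, w6}): φ is false.
  w1 (successors {w0, w1, w3, w4}): φ is false.
  w2 (successors {w1, w5}): φ is true.
  w3 (successors {w2, w4, w5, w6}): φ is false.
  w4 (successors {w0}): φ is true.
  w5 (successors {w0, w1, w2, w5, w6}): φ is true.
  w6 (successors {w2, w5}): φ is false.
For instance, at w0:
  At w0: (r \land \Diamond r) \lor (p \land r) is false, r is false, so ((r \land \Diamond r) \lor (p \land r)) \lor r is false.
    At w0: r \land \Diamond r is false, p \land r is false, so (r \land \Diamond r) \lor (p \land r) is false.
      At w0: r is false, \Diamond r is true, so r \land \Diamond r is false.
Satisfying worlds: {w2, w4, w5}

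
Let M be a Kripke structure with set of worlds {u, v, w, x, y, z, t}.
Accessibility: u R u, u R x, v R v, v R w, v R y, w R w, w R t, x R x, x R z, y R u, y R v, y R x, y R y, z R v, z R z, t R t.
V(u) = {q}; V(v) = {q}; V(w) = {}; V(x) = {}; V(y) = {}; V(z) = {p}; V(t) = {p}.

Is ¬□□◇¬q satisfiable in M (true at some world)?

Recall that □ψ holds at a world iff ψ holds at every accessible world, and ◇ψ holds iff ψ holds at some accessible world.
Let φ = ¬□□◇¬q. Evaluate φ at each world:
  u (successors {u, x}): φ is false.
  v (successors {v, w, y}): φ is false.
  w (successors {w, t}): φ is false.
  x (successors {x, z}): φ is false.
  y (successors {u, v, x, y}): φ is false.
  z (successors {v, z}): φ is false.
  t (successors {t}): φ is false.
For instance, at y:
  At y: □□◇¬q is true, so ¬□□◇¬q is false.
    At y: □□◇¬q requires □◇¬q at every successor {u, v, x, y}.
      At u: □◇¬q is true.
      At v: □◇¬q is true.
      At x: □◇¬q is true.
      At y: □◇¬q is true.
    So □□◇¬q is true at y.

No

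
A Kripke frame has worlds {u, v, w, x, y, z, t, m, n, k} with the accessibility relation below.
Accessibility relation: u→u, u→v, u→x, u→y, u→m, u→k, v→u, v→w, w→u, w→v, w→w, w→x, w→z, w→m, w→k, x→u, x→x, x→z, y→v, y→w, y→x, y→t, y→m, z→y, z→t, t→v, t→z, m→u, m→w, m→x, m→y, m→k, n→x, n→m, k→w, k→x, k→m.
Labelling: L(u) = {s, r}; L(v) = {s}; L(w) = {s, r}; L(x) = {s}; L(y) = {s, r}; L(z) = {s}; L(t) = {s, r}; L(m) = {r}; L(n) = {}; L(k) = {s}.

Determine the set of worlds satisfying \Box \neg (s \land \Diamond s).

Recall that \Box ψ holds at a world iff ψ holds at every accessible world, and \Diamond ψ holds iff ψ holds at some accessible world.
Let φ = \Box \neg (s \land \Diamond s). Evaluate φ at each world:
  u (successors {u, v, x, y, m, k}): φ is false.
  v (successors {u, w}): φ is false.
  w (successors {u, v, w, x, z, m, k}): φ is false.
  x (successors {u, x, z}): φ is false.
  y (successors {v, w, x, t, m}): φ is false.
  z (successors {y, t}): φ is false.
  t (successors {v, z}): φ is false.
  m (successors {u, w, x, y, k}): φ is false.
  n (successors {x, m}): φ is false.
  k (successors {w, x, m}): φ is false.
For instance, at y:
  At y: \Box \neg (s \land \Diamond s) requires \neg (s \land \Diamond s) at every successor {v, w, x, t, m}.
    \neg (s \land \Diamond s) fails at v, so \Box \neg (s \land \Diamond s) is false at y.
      At v: s \land \Diamond s is true, so \neg (s \land \Diamond s) is false.
Satisfying worlds: none.

none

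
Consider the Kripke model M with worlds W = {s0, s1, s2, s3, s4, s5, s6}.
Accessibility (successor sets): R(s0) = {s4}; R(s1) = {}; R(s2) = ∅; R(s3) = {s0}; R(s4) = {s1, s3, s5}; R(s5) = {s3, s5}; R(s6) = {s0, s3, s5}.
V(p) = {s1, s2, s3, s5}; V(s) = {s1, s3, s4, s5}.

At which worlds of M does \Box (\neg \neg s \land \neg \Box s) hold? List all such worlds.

s1, s2

Recall that \Box ψ holds at a world iff ψ holds at every accessible world, and \Diamond ψ holds iff ψ holds at some accessible world.
Let φ = \Box (\neg \neg s \land \neg \Box s). Evaluate φ at each world:
  s0 (successors {s4}): φ is false.
  s1 (successors ∅): φ is true.
  s2 (successors ∅): φ is true.
  s3 (successors {s0}): φ is false.
  s4 (successors {s1, s3, s5}): φ is false.
  s5 (successors {s3, s5}): φ is false.
  s6 (successors {s0, s3, s5}): φ is false.
For instance, at s0:
  At s0: \Box (\neg \neg s \land \neg \Box s) requires \neg \neg s \land \neg \Box s at every successor {s4}.
    \neg \neg s \land \neg \Box s fails at s4, so \Box (\neg \neg s \land \neg \Box s) is false at s0.
      At s4: \neg \neg s is true, \neg \Box s is false, so \neg \neg s \land \neg \Box s is false.
Satisfying worlds: {s1, s2}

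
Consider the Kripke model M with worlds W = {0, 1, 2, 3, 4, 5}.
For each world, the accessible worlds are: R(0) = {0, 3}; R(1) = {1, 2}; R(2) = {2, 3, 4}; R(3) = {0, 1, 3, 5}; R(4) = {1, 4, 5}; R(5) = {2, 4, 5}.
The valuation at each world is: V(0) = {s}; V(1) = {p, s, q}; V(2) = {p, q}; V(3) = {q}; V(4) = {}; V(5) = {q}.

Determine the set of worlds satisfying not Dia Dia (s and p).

Recall that Dia ψ holds at a world iff ψ holds at some accessible world.
Let φ = not Dia Dia (s and p). Evaluate φ at each world:
  0 (successors {0, 3}): φ is false.
  1 (successors {1, 2}): φ is false.
  2 (successors {2, 3, 4}): φ is false.
  3 (successors {0, 1, 3, 5}): φ is false.
  4 (successors {1, 4, 5}): φ is false.
  5 (successors {2, 4, 5}): φ is false.
For instance, at 1:
  At 1: Dia Dia (s and p) is true, so not Dia Dia (s and p) is false.
    At 1: Dia Dia (s and p) requires Dia (s and p) at some successor in {1, 2}.
      Dia (s and p) holds at 1, so Dia Dia (s and p) is true at 1.
Satisfying worlds: none.

none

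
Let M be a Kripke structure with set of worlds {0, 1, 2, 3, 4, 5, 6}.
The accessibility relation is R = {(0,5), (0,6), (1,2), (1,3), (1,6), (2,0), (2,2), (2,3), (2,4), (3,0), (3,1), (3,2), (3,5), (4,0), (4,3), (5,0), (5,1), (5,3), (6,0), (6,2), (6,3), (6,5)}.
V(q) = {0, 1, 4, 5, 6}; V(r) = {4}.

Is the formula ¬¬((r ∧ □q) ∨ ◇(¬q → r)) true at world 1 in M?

Yes

At 1: ¬((r ∧ □q) ∨ ◇(¬q → r)) is false, so ¬¬((r ∧ □q) ∨ ◇(¬q → r)) is true.
  At 1: (r ∧ □q) ∨ ◇(¬q → r) is true, so ¬((r ∧ □q) ∨ ◇(¬q → r)) is false.
    At 1: r ∧ □q is false, ◇(¬q → r) is true, so (r ∧ □q) ∨ ◇(¬q → r) is true.
      At 1: r is false, □q is false, so r ∧ □q is false.
      At 1: ◇(¬q → r) requires ¬q → r at some successor in {2, 3, 6}.
        ¬q → r holds at 6, so ◇(¬q → r) is true at 1.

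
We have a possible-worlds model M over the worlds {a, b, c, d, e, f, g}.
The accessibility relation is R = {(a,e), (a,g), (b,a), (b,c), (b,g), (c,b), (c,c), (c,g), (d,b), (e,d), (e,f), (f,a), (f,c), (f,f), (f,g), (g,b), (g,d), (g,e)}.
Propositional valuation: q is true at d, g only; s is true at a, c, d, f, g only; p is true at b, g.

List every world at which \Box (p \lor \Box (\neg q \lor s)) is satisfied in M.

Recall that \Box ψ holds at a world iff ψ holds at every accessible world, and \Diamond ψ holds iff ψ holds at some accessible world.
Let φ = \Box (p \lor \Box (\neg q \lor s)). Evaluate φ at each world:
  a (successors {e, g}): φ is true.
  b (successors {a, c, g}): φ is true.
  c (successors {b, c, g}): φ is true.
  d (successors {b}): φ is true.
  e (successors {d, f}): φ is true.
  f (successors {a, c, f, g}): φ is true.
  g (successors {b, d, e}): φ is true.
For instance, at e:
  At e: \Box (p \lor \Box (\neg q \lor s)) requires p \lor \Box (\neg q \lor s) at every successor {d, f}.
      At d: p is false, \Box (\neg q \lor s) is true, so p \lor \Box (\neg q \lor s) is true.
      At f: p is false, \Box (\neg q \lor s) is true, so p \lor \Box (\neg q \lor s) is true.
  So \Box (p \lor \Box (\neg q \lor s)) is true at e.
Satisfying worlds: {a, b, c, d, e, f, g}

a, b, c, d, e, f, g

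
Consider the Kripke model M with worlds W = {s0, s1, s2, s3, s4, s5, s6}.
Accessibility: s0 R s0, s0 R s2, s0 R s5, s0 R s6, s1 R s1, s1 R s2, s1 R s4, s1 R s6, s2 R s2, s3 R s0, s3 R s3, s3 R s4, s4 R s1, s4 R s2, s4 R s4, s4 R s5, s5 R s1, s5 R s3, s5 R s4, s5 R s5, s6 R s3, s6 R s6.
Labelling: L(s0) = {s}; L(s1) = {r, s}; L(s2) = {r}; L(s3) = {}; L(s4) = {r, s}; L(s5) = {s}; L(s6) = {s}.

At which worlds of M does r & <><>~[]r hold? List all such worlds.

Let φ = r & <><>~[]r. Evaluate φ at each world:
  s0 (successors {s0, s2, s5, s6}): φ is false.
  s1 (successors {s1, s2, s4, s6}): φ is true.
  s2 (successors {s2}): φ is false.
  s3 (successors {s0, s3, s4}): φ is false.
  s4 (successors {s1, s2, s4, s5}): φ is true.
  s5 (successors {s1, s3, s4, s5}): φ is false.
  s6 (successors {s3, s6}): φ is false.
For instance, at s1:
  At s1: r is true, <><>~[]r is true, so r & <><>~[]r is true.
    At s1: <><>~[]r requires <>~[]r at some successor in {s1, s2, s4, s6}.
      <>~[]r holds at s1, so <><>~[]r is true at s1.
Satisfying worlds: {s1, s4}

s1, s4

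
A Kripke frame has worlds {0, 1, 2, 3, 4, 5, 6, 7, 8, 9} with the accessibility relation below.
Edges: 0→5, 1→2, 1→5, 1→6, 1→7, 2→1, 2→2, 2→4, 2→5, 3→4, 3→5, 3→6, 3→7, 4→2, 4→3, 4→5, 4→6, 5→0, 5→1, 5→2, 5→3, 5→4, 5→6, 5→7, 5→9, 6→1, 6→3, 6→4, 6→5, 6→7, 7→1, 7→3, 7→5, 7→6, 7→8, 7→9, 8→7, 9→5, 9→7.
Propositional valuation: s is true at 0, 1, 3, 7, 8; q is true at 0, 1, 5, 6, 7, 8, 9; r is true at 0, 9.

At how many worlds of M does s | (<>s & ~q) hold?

7

Let φ = s | (<>s & ~q). Evaluate φ at each world:
  0 (successors {5}): φ is true.
  1 (successors {2, 5, 6, 7}): φ is true.
  2 (successors {1, 2, 4, 5}): φ is true.
  3 (successors {4, 5, 6, 7}): φ is true.
  4 (successors {2, 3, 5, 6}): φ is true.
  5 (successors {0, 1, 2, 3, 4, 6, 7, 9}): φ is false.
  6 (successors {1, 3, 4, 5, 7}): φ is false.
  7 (successors {1, 3, 5, 6, 8, 9}): φ is true.
  8 (successors {7}): φ is true.
  9 (successors {5, 7}): φ is false.
For instance, at 4:
  At 4: s is false, <>s & ~q is true, so s | (<>s & ~q) is true.
    At 4: <>s is true, ~q is true, so <>s & ~q is true.
      At 4: <>s requires s at some successor in {2, 3, 5, 6}.
        s holds at 3, so <>s is true at 4.
Satisfying worlds: {0, 1, 2, 3, 4, 7, 8}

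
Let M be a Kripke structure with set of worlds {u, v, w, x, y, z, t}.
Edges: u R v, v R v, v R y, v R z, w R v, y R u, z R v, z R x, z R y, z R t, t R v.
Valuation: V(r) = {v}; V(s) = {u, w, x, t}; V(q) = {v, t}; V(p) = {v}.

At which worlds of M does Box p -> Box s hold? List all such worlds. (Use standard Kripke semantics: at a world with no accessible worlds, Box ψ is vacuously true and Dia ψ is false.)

v, x, y, z

Recall that Box ψ holds at a world iff ψ holds at every accessible world, and Dia ψ holds iff ψ holds at some accessible world.
Let φ = Box p -> Box s. Evaluate φ at each world:
  u (successors {v}): φ is false.
  v (successors {v, y, z}): φ is true.
  w (successors {v}): φ is false.
  x (successors ∅): φ is true.
  y (successors {u}): φ is true.
  z (successors {v, x, y, t}): φ is true.
  t (successors {v}): φ is false.
For instance, at v:
  At v: Box p is false, Box s is false, so Box p -> Box s is true.
    At v: Box p requires p at every successor {v, y, z}.
      p fails at y, so Box p is false at v.
    At v: Box s requires s at every successor {v, y, z}.
      s fails at v, so Box s is false at v.
Satisfying worlds: {v, x, y, z}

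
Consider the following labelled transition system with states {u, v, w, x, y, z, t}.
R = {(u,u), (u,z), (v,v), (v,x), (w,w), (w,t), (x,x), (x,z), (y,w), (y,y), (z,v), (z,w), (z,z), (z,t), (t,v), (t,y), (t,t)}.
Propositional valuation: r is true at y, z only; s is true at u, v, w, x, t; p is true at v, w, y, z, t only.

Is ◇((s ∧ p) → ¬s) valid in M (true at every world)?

No

Let φ = ◇((s ∧ p) → ¬s). Evaluate φ at each world:
  u (successors {u, z}): φ is true.
  v (successors {v, x}): φ is true.
  w (successors {w, t}): φ is false.
  x (successors {x, z}): φ is true.
  y (successors {w, y}): φ is true.
  z (successors {v, w, z, t}): φ is true.
  t (successors {v, y, t}): φ is true.
Detail at w (counterexample):
  At w: ◇((s ∧ p) → ¬s) requires (s ∧ p) → ¬s at some successor in {w, t}.
    At w: (s ∧ p) → ¬s is false.
    At t: (s ∧ p) → ¬s is false.
  So ◇((s ∧ p) → ¬s) is false at w.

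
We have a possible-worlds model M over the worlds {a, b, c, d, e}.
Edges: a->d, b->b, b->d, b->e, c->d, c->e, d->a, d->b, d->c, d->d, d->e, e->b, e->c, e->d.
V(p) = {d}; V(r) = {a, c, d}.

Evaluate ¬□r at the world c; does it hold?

Yes

Recall that □ψ holds at a world iff ψ holds at every accessible world, and ◇ψ holds iff ψ holds at some accessible world.
At c: □r is false, so ¬□r is true.
  At c: □r requires r at every successor {d, e}.
    r fails at e, so □r is false at c.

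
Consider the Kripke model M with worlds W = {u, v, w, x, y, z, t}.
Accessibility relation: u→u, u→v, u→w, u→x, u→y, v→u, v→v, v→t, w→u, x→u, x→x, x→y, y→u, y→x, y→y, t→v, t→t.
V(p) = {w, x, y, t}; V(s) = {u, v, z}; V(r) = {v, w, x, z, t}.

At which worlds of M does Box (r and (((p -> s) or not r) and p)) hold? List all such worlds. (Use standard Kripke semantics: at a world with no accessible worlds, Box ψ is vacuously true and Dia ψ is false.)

Recall that Box ψ holds at a world iff ψ holds at every accessible world, and Dia ψ holds iff ψ holds at some accessible world.
Let φ = Box (r and (((p -> s) or not r) and p)). Evaluate φ at each world:
  u (successors {u, v, w, x, y}): φ is false.
  v (successors {u, v, t}): φ is false.
  w (successors {u}): φ is false.
  x (successors {u, x, y}): φ is false.
  y (successors {u, x, y}): φ is false.
  z (successors ∅): φ is true.
  t (successors {v, t}): φ is false.
For instance, at v:
  At v: Box (r and (((p -> s) or not r) and p)) requires r and (((p -> s) or not r) and p) at every successor {u, v, t}.
    r and (((p -> s) or not r) and p) fails at u, so Box (r and (((p -> s) or not r) and p)) is false at v.
Satisfying worlds: {z}

z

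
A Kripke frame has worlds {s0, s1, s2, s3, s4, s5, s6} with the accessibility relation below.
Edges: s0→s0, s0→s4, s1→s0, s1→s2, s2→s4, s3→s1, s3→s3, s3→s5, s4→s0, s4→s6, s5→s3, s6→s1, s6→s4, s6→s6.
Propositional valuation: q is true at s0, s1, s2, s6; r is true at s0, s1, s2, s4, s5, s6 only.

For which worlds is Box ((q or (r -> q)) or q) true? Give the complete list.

Let φ = Box ((q or (r -> q)) or q). Evaluate φ at each world:
  s0 (successors {s0, s4}): φ is false.
  s1 (successors {s0, s2}): φ is true.
  s2 (successors {s4}): φ is false.
  s3 (successors {s1, s3, s5}): φ is false.
  s4 (successors {s0, s6}): φ is true.
  s5 (successors {s3}): φ is true.
  s6 (successors {s1, s4, s6}): φ is false.
For instance, at s0:
  At s0: Box ((q or (r -> q)) or q) requires (q or (r -> q)) or q at every successor {s0, s4}.
    (q or (r -> q)) or q fails at s4, so Box ((q or (r -> q)) or q) is false at s0.
Satisfying worlds: {s1, s4, s5}

s1, s4, s5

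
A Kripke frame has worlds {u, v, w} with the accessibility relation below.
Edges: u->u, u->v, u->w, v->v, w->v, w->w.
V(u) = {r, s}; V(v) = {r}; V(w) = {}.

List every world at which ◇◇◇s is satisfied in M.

Let φ = ◇◇◇s. Evaluate φ at each world:
  u (successors {u, v, w}): φ is true.
  v (successors {v}): φ is false.
  w (successors {v, w}): φ is false.
For instance, at w:
  At w: ◇◇◇s requires ◇◇s at some successor in {v, w}.
    At v: ◇◇s is false.
    At w: ◇◇s is false.
  So ◇◇◇s is false at w.
Satisfying worlds: {u}

u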